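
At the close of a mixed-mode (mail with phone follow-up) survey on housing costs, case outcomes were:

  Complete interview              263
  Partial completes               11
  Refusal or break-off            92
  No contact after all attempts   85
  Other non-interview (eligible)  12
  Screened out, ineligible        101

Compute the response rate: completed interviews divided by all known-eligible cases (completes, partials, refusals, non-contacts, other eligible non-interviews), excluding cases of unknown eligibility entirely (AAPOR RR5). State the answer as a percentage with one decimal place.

56.8%

Num → 263
Denominator → 263 + 11 + 92 + 85 + 12 = 463
RR5 = 263 / 463 = 0.5680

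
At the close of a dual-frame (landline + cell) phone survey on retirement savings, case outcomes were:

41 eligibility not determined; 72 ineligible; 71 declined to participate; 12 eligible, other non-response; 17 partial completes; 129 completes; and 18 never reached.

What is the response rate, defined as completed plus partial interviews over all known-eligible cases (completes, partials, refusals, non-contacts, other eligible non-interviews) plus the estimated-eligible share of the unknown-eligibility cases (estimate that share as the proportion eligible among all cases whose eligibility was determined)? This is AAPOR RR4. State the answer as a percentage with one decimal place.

Num = 129 + 17 = 146
Known eligible = 129 + 17 + 71 + 18 + 12 = 247
e = 247 / (247 + 72) = 247 / 319 = 0.7743
Estimated eligible among unknowns = 0.7743 × 41 = 31.75
Denominator = 247 + 31.75 = 278.75
RR4 = 146 / 278.75 = 0.5238

52.4%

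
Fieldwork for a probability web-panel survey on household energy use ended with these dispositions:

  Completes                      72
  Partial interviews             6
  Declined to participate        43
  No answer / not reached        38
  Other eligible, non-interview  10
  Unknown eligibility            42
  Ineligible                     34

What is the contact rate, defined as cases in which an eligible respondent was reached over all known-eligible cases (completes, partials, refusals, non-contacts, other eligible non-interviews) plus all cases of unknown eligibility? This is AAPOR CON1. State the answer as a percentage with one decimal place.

62.1%

Numerator: 72 + 6 + 43 + 10 = 131
Denom: 72 + 6 + 43 + 38 + 10 + 42 = 211
CON1 = 131 / 211 = 0.6209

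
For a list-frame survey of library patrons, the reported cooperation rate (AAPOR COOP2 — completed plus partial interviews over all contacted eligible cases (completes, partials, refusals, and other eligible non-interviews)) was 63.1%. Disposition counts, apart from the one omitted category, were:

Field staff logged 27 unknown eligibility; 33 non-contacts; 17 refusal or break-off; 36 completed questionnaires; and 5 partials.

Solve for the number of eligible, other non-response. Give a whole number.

7

Numerator: 36 + 5 = 41
COOP2 = 41 / D = 0.631
D = 41 / 0.631 = 65.0
Rest of base = 58
eligible, other non-response = 65.0 − 58 ≈ 7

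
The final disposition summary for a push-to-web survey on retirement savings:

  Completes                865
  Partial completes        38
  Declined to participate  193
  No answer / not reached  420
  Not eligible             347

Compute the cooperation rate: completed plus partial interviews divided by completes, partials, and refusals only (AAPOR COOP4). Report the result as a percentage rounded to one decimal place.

Top → 865 + 38 = 903
Denom → 865 + 38 + 193 = 1096
COOP4 = 903 / 1096 = 0.8239

82.4%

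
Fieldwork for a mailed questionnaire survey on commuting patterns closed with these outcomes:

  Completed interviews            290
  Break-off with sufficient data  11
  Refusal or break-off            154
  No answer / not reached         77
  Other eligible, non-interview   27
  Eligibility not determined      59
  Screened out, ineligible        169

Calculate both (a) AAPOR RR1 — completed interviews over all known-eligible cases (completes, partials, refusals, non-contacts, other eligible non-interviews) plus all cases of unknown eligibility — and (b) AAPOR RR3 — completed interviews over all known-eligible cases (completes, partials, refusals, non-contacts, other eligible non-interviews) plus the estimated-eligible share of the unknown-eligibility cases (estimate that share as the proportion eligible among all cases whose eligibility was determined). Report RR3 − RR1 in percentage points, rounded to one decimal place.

Top = 290
Base = 290 + 11 + 154 + 77 + 27 + 59 = 618
RR1 = 290 / 618 = 0.4693
Determined eligible = 290 + 11 + 154 + 77 + 27 = 559
e = 559 / (559 + 169) = 559 / 728 = 0.7679
Estimated eligible among unknowns = 0.7679 × 59 = 45.31
Base = 559 + 45.31 = 604.31
RR3 = 290 / 604.31 = 0.4799
Difference = 47.99 − 46.93 = 1.06 percentage points

1.1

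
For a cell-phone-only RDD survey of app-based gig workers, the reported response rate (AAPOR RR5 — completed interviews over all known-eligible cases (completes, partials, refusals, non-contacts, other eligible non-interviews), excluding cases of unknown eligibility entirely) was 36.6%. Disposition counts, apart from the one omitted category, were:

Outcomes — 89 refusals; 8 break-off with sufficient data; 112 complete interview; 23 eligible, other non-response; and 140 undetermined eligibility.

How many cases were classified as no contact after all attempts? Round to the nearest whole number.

74

RR5 = 112 / D = 0.366
D = 112 / 0.366 = 306.0
Rest of base = 232
no contact after all attempts = 306.0 − 232 ≈ 74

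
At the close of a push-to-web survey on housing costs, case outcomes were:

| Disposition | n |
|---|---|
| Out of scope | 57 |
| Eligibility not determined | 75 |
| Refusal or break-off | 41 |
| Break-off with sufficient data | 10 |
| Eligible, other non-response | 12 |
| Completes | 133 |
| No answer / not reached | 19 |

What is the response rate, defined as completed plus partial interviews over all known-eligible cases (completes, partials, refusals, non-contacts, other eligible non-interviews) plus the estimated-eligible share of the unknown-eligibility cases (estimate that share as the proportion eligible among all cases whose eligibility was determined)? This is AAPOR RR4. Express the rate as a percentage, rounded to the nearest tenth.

52.1%

Numerator = 133 + 10 = 143
Determined eligible = 133 + 10 + 41 + 19 + 12 = 215
e = 215 / (215 + 57) = 215 / 272 = 0.7904
Estimated eligible among unknowns = 0.7904 × 75 = 59.28
Denom = 215 + 59.28 = 274.28
RR4 = 143 / 274.28 = 0.5214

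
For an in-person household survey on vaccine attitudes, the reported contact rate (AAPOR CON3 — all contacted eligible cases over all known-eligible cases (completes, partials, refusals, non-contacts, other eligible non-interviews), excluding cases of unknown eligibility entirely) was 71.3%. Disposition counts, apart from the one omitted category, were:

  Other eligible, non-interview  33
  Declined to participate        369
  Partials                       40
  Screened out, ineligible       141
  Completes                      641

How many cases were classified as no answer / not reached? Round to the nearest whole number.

Num: 641 + 40 + 369 + 33 = 1083
CON3 = 1083 / D = 0.713
D = 1083 / 0.713 = 1518.9
Remaining denominator categories sum to 1083
no answer / not reached = 1518.9 − 1083 ≈ 436

436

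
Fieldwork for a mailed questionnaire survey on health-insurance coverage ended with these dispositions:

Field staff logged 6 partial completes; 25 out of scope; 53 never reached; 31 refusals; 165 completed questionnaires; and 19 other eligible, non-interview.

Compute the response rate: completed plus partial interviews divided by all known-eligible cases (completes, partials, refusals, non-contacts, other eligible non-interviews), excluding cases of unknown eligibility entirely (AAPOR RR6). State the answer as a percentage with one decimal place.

62.4%

Top: 165 + 6 = 171
Denom: 165 + 6 + 31 + 53 + 19 = 274
RR6 = 171 / 274 = 0.6241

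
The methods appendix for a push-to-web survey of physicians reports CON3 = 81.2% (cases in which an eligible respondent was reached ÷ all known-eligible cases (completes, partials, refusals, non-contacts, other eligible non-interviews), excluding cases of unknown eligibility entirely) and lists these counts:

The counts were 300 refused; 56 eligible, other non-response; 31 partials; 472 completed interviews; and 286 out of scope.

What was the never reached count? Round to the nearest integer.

Top = 472 + 31 + 300 + 56 = 859
CON3 = 859 / D = 0.812
D = 859 / 0.812 = 1057.9
Rest of base = 859
never reached = 1057.9 − 859 ≈ 199

199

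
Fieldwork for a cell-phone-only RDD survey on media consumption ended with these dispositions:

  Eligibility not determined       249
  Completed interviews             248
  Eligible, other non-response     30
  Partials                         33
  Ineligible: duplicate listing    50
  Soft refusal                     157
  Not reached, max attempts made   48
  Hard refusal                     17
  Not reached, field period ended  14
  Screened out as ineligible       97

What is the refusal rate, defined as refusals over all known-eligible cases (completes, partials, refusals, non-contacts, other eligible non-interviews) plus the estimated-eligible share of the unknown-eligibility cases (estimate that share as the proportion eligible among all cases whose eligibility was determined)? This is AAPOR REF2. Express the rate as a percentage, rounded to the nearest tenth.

23.4%

Refusal or break-off = 17 + 157 = 174
Never reached = 14 + 48 = 62
Ineligible = 97 + 50 = 147
Top = 174
Known eligible = 248 + 33 + 174 + 62 + 30 = 547
e = 547 / (547 + 147) = 547 / 694 = 0.7882
Estimated eligible among unknowns = 0.7882 × 249 = 196.26
Denom = 547 + 196.26 = 743.26
REF2 = 174 / 743.26 = 0.2341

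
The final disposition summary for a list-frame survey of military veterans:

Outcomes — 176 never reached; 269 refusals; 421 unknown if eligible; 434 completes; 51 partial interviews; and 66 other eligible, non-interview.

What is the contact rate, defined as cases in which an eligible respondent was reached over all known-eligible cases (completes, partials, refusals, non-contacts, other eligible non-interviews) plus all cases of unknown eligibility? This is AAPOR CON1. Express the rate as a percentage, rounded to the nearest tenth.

57.9%

Numerator: 434 + 51 + 269 + 66 = 820
Denominator: 434 + 51 + 269 + 176 + 66 + 421 = 1417
CON1 = 820 / 1417 = 0.5787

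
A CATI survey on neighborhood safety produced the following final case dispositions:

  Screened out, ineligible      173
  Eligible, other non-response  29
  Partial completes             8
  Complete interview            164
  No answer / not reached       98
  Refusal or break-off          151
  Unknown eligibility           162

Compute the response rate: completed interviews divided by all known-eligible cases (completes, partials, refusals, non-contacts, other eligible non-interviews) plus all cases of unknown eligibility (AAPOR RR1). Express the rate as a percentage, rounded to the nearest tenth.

Num = 164
Denominator = 164 + 8 + 151 + 98 + 29 + 162 = 612
RR1 = 164 / 612 = 0.2680

26.8%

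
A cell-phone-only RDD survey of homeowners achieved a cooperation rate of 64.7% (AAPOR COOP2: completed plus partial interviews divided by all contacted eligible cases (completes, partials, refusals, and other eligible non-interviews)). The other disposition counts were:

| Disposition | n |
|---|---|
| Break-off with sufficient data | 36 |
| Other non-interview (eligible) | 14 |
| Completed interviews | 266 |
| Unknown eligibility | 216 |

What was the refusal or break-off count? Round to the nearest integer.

151

Num → 266 + 36 = 302
COOP2 = 302 / D = 0.647
D = 302 / 0.647 = 466.8
Rest of base = 316
refusal or break-off = 466.8 − 316 ≈ 151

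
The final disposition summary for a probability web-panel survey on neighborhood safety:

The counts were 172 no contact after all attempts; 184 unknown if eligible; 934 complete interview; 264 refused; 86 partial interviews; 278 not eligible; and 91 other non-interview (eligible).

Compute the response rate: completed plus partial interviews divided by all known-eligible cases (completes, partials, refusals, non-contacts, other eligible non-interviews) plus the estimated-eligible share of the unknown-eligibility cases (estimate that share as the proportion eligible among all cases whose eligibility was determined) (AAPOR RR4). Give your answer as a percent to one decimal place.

59.9%

Num: 934 + 86 = 1020
Known eligible: 934 + 86 + 264 + 172 + 91 = 1547
e = 1547 / (1547 + 278) = 1547 / 1825 = 0.8477
Eligible share of unknowns: 0.8477 × 184 = 155.98
Denom: 1547 + 155.98 = 1702.98
RR4 = 1020 / 1702.98 = 0.5990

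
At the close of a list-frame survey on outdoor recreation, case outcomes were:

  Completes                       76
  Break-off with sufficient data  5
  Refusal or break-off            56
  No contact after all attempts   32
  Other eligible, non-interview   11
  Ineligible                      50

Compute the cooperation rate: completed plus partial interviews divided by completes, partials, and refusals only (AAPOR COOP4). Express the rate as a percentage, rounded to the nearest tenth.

59.1%

Top → 76 + 5 = 81
Denominator → 76 + 5 + 56 = 137
COOP4 = 81 / 137 = 0.5912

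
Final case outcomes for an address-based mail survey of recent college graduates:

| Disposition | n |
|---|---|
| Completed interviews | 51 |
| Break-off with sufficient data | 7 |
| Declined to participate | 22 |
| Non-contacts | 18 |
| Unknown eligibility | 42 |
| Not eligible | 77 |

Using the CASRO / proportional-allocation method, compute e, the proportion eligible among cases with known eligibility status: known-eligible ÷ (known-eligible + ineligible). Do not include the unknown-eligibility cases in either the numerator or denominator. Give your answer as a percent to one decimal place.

Eligible (known) = 51 + 7 + 22 + 18 = 98
e = 98 / (98 + 77) = 98 / 175 = 0.5600

56.0%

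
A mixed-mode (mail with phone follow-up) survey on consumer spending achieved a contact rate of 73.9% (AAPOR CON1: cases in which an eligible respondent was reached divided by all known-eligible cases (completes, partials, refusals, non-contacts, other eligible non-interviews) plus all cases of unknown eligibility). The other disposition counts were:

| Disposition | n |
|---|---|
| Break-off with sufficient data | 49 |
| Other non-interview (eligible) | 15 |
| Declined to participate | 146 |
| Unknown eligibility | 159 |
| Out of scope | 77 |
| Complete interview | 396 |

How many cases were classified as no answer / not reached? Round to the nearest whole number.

Numerator = 396 + 49 + 146 + 15 = 606
CON1 = 606 / D = 0.739
D = 606 / 0.739 = 820.0
Other denominator terms total 765
no answer / not reached = 820.0 − 765 ≈ 55

55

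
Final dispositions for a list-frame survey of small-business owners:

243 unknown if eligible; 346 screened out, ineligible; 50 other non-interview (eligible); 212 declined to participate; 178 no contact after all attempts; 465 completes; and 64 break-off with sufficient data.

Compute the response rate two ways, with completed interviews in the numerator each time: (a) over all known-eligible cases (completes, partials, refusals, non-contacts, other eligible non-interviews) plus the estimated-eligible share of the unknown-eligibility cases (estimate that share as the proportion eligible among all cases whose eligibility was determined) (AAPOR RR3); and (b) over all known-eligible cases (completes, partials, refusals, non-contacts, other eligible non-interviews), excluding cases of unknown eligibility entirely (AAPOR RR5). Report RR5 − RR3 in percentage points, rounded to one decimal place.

7.5

Num = 465
Eligible (known) = 465 + 64 + 212 + 178 + 50 = 969
e = 969 / (969 + 346) = 969 / 1315 = 0.7369
Estimated eligible among unknowns = 0.7369 × 243 = 179.07
Denominator = 969 + 179.07 = 1148.07
RR3 = 465 / 1148.07 = 0.4050
Denominator = 465 + 64 + 212 + 178 + 50 = 969
RR5 = 465 / 969 = 0.4799
Difference = 47.99 − 40.50 = 7.49 percentage points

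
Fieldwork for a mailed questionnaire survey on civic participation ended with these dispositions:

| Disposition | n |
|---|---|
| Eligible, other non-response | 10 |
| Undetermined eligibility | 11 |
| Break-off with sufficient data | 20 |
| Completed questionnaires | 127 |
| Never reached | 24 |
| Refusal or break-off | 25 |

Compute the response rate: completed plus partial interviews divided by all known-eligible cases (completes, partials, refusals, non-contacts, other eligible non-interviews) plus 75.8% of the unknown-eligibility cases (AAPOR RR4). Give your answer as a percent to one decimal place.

Num: 127 + 20 = 147
Known eligible: 127 + 20 + 25 + 24 + 10 = 206
Eligible share of unknowns: 0.7580 × 11 = 8.34
Denom: 206 + 8.34 = 214.34
RR4 = 147 / 214.34 = 0.6858

68.6%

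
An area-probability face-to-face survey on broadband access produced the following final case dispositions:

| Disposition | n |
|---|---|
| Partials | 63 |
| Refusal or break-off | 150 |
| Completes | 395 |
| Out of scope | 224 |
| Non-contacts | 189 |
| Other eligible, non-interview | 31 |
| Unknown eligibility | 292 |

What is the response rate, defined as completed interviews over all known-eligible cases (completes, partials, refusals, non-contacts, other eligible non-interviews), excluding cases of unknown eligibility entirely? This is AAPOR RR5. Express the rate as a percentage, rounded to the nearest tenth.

Numerator → 395
Denominator → 395 + 63 + 150 + 189 + 31 = 828
RR5 = 395 / 828 = 0.4771

47.7%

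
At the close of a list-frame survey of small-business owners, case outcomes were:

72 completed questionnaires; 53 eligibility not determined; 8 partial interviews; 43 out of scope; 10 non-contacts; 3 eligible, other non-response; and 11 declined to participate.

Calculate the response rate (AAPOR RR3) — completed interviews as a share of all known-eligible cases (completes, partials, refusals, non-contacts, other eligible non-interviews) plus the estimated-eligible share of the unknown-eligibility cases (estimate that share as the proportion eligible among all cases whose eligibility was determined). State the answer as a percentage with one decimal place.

Numerator = 72
Determined eligible = 72 + 8 + 11 + 10 + 3 = 104
e = 104 / (104 + 43) = 104 / 147 = 0.7075
e × U = 0.7075 × 53 = 37.50
Base = 104 + 37.50 = 141.50
RR3 = 72 / 141.50 = 0.5088

50.9%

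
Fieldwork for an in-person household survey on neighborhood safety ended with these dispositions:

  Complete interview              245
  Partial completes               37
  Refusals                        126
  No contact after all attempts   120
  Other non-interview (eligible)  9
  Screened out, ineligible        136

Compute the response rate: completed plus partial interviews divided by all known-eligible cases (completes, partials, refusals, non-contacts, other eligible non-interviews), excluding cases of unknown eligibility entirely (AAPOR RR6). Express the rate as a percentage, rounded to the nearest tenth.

Top = 245 + 37 = 282
Denominator = 245 + 37 + 126 + 120 + 9 = 537
RR6 = 282 / 537 = 0.5251

52.5%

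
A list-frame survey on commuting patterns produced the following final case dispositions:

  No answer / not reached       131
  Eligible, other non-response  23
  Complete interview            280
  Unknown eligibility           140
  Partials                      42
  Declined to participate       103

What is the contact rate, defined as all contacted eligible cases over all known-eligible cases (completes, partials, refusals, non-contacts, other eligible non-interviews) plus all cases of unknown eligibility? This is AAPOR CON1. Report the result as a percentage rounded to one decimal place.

Numerator = 280 + 42 + 103 + 23 = 448
Denom = 280 + 42 + 103 + 131 + 23 + 140 = 719
CON1 = 448 / 719 = 0.6231

62.3%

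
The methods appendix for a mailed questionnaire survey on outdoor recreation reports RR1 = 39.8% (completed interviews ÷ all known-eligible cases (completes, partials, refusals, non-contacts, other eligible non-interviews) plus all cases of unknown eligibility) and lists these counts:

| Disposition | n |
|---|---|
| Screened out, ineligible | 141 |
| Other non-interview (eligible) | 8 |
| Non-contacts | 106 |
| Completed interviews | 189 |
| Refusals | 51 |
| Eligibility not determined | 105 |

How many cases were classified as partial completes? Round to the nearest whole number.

RR1 = 189 / D = 0.398
D = 189 / 0.398 = 474.9
Rest of base = 459
partial completes = 474.9 − 459 ≈ 16

16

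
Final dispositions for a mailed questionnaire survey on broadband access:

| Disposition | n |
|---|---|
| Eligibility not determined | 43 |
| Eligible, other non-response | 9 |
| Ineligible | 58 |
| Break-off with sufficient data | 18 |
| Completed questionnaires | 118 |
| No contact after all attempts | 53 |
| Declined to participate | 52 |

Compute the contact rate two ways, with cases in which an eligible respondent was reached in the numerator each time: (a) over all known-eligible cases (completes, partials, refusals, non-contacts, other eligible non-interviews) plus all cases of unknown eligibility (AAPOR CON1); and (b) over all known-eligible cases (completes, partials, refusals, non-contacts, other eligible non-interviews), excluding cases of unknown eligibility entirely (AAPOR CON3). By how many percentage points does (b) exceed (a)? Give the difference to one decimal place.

11.6

Num → 118 + 18 + 52 + 9 = 197
Base → 118 + 18 + 52 + 53 + 9 + 43 = 293
CON1 = 197 / 293 = 0.6724
Base → 118 + 18 + 52 + 53 + 9 = 250
CON3 = 197 / 250 = 0.7880
Difference = 78.80 − 67.24 = 11.56 percentage points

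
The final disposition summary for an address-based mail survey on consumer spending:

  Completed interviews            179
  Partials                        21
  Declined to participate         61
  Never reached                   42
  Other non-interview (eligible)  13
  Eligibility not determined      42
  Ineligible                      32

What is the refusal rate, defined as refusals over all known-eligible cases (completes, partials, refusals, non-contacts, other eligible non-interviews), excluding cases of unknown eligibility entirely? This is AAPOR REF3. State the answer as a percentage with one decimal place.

19.3%

Top → 61
Denominator → 179 + 21 + 61 + 42 + 13 = 316
REF3 = 61 / 316 = 0.1930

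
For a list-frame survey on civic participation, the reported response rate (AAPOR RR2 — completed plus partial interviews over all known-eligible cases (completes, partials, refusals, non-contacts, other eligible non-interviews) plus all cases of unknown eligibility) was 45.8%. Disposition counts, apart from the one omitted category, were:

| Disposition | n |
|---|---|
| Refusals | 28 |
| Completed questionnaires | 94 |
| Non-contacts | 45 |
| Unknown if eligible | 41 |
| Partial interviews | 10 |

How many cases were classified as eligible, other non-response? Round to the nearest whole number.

9

Numerator = 94 + 10 = 104
RR2 = 104 / D = 0.458
D = 104 / 0.458 = 227.1
Other denominator terms total 218
eligible, other non-response = 227.1 − 218 ≈ 9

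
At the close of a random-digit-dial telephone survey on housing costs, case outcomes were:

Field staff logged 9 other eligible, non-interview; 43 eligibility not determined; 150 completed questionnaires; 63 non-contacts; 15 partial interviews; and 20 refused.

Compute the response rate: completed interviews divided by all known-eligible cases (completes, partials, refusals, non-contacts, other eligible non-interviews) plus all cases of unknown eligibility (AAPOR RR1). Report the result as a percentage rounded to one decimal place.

50.0%

Num → 150
Denominator → 150 + 15 + 20 + 63 + 9 + 43 = 300
RR1 = 150 / 300 = 0.5000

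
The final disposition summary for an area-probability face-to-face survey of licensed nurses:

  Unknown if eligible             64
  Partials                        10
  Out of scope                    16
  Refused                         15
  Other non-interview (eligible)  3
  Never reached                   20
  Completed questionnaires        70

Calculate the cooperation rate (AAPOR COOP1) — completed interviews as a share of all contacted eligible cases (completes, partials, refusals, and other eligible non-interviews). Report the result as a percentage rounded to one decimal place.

Num: 70
Base: 70 + 10 + 15 + 3 = 98
COOP1 = 70 / 98 = 0.7143

71.4%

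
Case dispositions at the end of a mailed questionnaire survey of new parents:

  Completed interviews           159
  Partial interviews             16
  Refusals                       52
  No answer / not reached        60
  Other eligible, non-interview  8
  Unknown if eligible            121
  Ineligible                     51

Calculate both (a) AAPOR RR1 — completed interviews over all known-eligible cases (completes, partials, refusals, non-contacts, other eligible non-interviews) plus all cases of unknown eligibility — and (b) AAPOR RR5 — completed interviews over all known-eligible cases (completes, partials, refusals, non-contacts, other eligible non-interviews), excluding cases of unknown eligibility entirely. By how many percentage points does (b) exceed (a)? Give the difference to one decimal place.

Num → 159
Base → 159 + 16 + 52 + 60 + 8 + 121 = 416
RR1 = 159 / 416 = 0.3822
Base → 159 + 16 + 52 + 60 + 8 = 295
RR5 = 159 / 295 = 0.5390
Difference = 53.90 − 38.22 = 15.68 percentage points

15.7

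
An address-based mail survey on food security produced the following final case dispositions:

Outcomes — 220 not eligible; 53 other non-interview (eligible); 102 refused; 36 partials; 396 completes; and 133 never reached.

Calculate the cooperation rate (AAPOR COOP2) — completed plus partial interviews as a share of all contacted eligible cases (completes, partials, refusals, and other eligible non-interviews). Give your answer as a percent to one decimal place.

73.6%

Top → 396 + 36 = 432
Base → 396 + 36 + 102 + 53 = 587
COOP2 = 432 / 587 = 0.7359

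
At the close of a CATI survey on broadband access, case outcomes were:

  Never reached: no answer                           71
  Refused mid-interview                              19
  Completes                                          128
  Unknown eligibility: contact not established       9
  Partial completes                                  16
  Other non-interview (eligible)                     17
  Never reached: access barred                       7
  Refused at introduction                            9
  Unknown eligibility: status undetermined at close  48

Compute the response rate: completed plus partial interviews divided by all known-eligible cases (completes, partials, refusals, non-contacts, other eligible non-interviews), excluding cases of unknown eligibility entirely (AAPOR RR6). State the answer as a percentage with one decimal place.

Refusal or break-off = 9 + 19 = 28
No answer / not reached = 71 + 7 = 78
Eligibility not determined = 9 + 48 = 57
Numerator → 128 + 16 = 144
Denominator → 128 + 16 + 28 + 78 + 17 = 267
RR6 = 144 / 267 = 0.5393

53.9%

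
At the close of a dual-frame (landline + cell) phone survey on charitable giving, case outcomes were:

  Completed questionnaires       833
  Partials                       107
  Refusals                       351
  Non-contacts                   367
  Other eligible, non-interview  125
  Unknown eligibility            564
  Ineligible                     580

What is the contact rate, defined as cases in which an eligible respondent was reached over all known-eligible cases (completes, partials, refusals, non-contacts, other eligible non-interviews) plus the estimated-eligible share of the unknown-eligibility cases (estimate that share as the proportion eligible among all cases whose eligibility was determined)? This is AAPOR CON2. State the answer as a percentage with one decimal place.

Numerator = 833 + 107 + 351 + 125 = 1416
Known eligible = 833 + 107 + 351 + 367 + 125 = 1783
e = 1783 / (1783 + 580) = 1783 / 2363 = 0.7545
e × U = 0.7545 × 564 = 425.54
Denom = 1783 + 425.54 = 2208.54
CON2 = 1416 / 2208.54 = 0.6411

64.1%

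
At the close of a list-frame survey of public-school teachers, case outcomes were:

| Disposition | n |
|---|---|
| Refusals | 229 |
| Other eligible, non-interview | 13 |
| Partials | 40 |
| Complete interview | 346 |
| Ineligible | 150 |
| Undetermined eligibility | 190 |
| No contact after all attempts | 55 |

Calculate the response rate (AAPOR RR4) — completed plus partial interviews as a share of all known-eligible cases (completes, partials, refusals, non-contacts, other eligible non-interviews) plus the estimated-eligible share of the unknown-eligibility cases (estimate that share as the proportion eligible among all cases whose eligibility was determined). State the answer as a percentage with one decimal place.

46.0%

Num: 346 + 40 = 386
Eligible (known): 346 + 40 + 229 + 55 + 13 = 683
e = 683 / (683 + 150) = 683 / 833 = 0.8199
e × U: 0.8199 × 190 = 155.78
Base: 683 + 155.78 = 838.78
RR4 = 386 / 838.78 = 0.4602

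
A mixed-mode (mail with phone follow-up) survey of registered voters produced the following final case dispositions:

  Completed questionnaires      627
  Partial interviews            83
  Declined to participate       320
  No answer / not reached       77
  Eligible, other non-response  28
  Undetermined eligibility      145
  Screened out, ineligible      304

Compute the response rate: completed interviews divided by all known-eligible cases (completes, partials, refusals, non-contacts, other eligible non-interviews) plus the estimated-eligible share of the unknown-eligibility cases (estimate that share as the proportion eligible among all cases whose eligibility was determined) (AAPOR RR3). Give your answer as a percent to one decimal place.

Top: 627
Known eligible: 627 + 83 + 320 + 77 + 28 = 1135
e = 1135 / (1135 + 304) = 1135 / 1439 = 0.7887
Eligible share of unknowns: 0.7887 × 145 = 114.36
Denominator: 1135 + 114.36 = 1249.36
RR3 = 627 / 1249.36 = 0.5019

50.2%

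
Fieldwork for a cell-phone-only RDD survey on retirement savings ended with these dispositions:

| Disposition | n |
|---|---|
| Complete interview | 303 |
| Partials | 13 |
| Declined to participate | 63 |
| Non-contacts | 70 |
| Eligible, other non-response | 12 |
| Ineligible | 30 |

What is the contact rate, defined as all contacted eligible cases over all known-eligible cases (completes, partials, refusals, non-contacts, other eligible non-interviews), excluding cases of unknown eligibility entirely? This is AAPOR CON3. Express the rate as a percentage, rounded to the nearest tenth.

Top → 303 + 13 + 63 + 12 = 391
Base → 303 + 13 + 63 + 70 + 12 = 461
CON3 = 391 / 461 = 0.8482

84.8%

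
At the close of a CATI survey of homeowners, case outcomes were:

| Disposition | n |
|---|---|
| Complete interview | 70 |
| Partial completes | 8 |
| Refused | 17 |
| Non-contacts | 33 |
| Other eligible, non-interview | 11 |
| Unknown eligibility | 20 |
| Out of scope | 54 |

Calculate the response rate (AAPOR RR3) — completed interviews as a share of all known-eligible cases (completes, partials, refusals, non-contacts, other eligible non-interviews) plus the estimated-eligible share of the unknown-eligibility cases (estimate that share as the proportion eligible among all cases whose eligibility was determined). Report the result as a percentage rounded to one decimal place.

Top: 70
Determined eligible: 70 + 8 + 17 + 33 + 11 = 139
e = 139 / (139 + 54) = 139 / 193 = 0.7202
e × U: 0.7202 × 20 = 14.40
Denominator: 139 + 14.40 = 153.40
RR3 = 70 / 153.40 = 0.4563

45.6%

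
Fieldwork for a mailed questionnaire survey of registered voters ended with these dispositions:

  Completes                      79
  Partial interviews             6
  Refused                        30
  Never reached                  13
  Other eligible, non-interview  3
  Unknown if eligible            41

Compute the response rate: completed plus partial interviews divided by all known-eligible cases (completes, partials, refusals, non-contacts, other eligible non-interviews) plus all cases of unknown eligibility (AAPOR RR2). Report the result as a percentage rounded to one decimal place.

Top → 79 + 6 = 85
Base → 79 + 6 + 30 + 13 + 3 + 41 = 172
RR2 = 85 / 172 = 0.4942

49.4%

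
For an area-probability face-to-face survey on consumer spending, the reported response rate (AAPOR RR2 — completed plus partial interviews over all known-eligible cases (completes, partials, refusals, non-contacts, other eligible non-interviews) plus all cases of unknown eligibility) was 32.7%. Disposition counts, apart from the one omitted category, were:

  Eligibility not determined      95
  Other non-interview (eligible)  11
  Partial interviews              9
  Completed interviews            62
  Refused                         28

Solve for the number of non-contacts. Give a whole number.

Top = 62 + 9 = 71
RR2 = 71 / D = 0.327
D = 71 / 0.327 = 217.1
Other denominator terms total 205
non-contacts = 217.1 − 205 ≈ 12

12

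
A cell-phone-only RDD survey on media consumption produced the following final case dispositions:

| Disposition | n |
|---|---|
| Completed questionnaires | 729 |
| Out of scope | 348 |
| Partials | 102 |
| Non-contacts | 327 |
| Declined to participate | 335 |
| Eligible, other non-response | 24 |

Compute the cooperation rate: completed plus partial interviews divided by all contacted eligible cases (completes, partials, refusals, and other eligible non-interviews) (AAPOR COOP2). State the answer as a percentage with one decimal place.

Numerator: 729 + 102 = 831
Denominator: 729 + 102 + 335 + 24 = 1190
COOP2 = 831 / 1190 = 0.6983

69.8%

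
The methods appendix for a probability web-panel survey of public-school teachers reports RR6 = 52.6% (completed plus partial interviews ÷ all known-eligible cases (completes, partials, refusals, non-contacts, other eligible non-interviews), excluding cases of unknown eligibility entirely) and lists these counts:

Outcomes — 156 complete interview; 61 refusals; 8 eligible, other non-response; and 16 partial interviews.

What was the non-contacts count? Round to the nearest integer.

86

Top: 156 + 16 = 172
RR6 = 172 / D = 0.526
D = 172 / 0.526 = 327.0
Other denominator terms total 241
non-contacts = 327.0 − 241 ≈ 86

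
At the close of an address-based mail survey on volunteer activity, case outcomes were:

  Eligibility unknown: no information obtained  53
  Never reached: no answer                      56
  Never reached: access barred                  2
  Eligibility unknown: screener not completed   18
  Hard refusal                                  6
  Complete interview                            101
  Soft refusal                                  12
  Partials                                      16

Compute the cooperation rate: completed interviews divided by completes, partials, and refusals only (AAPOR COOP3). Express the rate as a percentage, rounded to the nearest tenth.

Refused = 6 + 12 = 18
No answer / not reached = 56 + 2 = 58
Unknown if eligible = 18 + 53 = 71
Num = 101
Base = 101 + 16 + 18 = 135
COOP3 = 101 / 135 = 0.7481

74.8%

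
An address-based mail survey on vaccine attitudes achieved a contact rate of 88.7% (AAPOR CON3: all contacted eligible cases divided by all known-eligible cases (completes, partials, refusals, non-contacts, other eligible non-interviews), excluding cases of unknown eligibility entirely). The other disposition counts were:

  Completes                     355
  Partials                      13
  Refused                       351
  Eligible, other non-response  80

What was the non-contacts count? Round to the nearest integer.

102

Numerator: 355 + 13 + 351 + 80 = 799
CON3 = 799 / D = 0.887
D = 799 / 0.887 = 900.8
Other denominator terms total 799
non-contacts = 900.8 − 799 ≈ 102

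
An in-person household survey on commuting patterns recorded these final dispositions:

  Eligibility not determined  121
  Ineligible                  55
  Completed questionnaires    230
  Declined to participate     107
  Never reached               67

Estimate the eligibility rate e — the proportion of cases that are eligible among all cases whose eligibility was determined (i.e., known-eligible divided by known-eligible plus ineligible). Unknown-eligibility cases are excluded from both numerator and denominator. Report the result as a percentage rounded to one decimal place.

Eligible (known): 230 + 107 + 67 = 404
e = 404 / (404 + 55) = 404 / 459 = 0.8802

88.0%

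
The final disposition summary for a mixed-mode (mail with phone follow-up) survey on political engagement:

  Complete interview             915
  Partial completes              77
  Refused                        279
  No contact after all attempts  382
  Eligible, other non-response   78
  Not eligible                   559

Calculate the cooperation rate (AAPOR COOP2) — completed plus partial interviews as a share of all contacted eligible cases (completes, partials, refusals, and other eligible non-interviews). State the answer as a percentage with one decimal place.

Numerator → 915 + 77 = 992
Denominator → 915 + 77 + 279 + 78 = 1349
COOP2 = 992 / 1349 = 0.7354

73.5%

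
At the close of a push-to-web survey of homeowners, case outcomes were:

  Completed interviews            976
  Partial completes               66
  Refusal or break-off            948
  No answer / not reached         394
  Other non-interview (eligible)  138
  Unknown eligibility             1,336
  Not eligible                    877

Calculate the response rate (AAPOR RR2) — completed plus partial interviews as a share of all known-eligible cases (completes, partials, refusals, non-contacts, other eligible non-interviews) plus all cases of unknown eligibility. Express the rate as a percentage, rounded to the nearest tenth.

27.0%

Top: 976 + 66 = 1042
Denominator: 976 + 66 + 948 + 394 + 138 + 1336 = 3858
RR2 = 1042 / 3858 = 0.2701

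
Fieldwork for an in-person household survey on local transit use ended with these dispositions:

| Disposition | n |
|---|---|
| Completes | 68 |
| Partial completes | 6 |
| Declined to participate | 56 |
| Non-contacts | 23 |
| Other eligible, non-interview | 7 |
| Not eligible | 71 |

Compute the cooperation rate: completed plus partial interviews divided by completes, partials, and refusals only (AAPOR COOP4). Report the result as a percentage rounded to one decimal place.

56.9%

Numerator = 68 + 6 = 74
Denom = 68 + 6 + 56 = 130
COOP4 = 74 / 130 = 0.5692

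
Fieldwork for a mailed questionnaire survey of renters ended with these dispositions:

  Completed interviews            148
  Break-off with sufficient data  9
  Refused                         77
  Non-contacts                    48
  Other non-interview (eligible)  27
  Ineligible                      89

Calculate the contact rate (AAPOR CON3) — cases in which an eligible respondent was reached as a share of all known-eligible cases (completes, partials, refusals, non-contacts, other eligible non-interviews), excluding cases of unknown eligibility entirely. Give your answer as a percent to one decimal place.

Num → 148 + 9 + 77 + 27 = 261
Denominator → 148 + 9 + 77 + 48 + 27 = 309
CON3 = 261 / 309 = 0.8447

84.5%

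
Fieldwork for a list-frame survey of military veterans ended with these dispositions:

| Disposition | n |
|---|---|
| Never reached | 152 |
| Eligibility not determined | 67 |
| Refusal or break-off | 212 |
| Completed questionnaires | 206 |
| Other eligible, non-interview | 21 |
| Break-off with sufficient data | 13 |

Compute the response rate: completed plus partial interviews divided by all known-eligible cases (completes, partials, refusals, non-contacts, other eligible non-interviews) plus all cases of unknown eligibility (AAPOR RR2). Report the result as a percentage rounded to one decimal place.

32.6%

Num = 206 + 13 = 219
Base = 206 + 13 + 212 + 152 + 21 + 67 = 671
RR2 = 219 / 671 = 0.3264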